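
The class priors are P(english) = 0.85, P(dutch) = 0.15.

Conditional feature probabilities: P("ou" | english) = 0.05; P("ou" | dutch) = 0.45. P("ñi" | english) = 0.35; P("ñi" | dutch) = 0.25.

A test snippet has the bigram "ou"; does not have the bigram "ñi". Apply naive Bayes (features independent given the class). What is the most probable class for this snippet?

dutch

english: 0.85 × 0.05 × (1−0.35) = 0.027625
dutch: 0.15 × 0.45 × (1−0.25) = 0.050625
Highest score → dutch.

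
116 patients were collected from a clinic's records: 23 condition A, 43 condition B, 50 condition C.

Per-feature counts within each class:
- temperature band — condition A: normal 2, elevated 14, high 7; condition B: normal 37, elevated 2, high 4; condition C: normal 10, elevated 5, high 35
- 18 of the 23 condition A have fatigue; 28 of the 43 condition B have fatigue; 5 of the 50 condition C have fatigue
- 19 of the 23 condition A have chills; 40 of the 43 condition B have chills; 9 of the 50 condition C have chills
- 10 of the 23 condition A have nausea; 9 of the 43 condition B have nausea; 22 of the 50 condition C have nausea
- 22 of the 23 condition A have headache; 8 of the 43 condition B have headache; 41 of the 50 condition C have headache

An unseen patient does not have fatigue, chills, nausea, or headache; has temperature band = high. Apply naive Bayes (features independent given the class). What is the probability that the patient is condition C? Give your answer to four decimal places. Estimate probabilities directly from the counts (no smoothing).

condition A: (23/116) × (7/23) × (5/23) × (4/23) × (13/23) × (1/23) ≈ 0.0000560663
condition B: (43/116) × (4/43) × (15/43) × (3/43) × (34/43) × (35/43) ≈ 0.000540117
condition C: (50/116) × (35/50) × (45/50) × (41/50) × (28/50) × (9/50) ≈ 0.0224454
P(condition C | x) = 0.0224454 / 0.0230415833 ≈ 0.9741

0.9741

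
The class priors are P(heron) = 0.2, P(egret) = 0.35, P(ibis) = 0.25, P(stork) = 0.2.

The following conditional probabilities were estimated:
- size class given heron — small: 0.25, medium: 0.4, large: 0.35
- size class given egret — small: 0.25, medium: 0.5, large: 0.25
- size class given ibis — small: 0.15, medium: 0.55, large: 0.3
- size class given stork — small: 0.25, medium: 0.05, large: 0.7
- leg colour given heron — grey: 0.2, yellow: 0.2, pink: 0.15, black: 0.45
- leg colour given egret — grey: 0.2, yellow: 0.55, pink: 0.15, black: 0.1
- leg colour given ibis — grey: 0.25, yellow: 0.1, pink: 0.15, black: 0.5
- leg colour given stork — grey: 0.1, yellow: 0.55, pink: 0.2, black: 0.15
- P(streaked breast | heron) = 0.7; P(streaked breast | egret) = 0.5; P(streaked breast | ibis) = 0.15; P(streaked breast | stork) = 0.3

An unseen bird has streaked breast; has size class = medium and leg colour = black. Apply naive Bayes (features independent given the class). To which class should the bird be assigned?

heron

heron: 0.2 × 0.4 × 0.45 × 0.7 = 0.0252
egret: 0.35 × 0.5 × 0.1 × 0.5 = 0.00875
ibis: 0.25 × 0.55 × 0.5 × 0.15 = 0.0103125
stork: 0.2 × 0.05 × 0.15 × 0.3 = 0.00045
Highest score → heron.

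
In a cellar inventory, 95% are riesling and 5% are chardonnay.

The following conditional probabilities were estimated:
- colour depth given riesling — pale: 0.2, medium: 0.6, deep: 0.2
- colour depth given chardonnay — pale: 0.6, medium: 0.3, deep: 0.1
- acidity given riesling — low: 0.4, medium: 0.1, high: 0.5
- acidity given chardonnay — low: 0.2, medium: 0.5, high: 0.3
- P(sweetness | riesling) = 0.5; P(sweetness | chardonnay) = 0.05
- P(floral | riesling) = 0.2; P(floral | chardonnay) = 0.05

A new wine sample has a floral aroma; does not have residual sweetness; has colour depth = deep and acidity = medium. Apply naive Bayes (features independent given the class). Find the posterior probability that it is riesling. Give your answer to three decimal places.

riesling: 0.95 × 0.2 × 0.1 × (1−0.5) × 0.2 = 0.0019
chardonnay: 0.05 × 0.1 × 0.5 × (1−0.05) × 0.05 = 0.00011875
P(riesling | x) = 0.0019 / 0.00201875 ≈ 0.941

0.941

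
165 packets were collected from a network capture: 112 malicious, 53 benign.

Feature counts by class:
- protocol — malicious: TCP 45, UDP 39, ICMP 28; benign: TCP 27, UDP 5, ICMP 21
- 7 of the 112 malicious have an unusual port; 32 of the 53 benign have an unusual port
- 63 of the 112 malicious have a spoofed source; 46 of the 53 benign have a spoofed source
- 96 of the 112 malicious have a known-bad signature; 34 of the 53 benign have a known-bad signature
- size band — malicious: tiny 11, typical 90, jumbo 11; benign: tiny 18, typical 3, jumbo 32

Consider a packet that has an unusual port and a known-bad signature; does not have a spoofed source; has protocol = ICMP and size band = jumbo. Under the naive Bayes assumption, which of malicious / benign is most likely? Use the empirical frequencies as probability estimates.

benign

malicious: (112/165) × (28/112) × (7/112) × (49/112) × (96/112) × (11/112) = 0.000390625
benign: (53/165) × (21/53) × (32/53) × (7/53) × (34/53) × (32/53) ≈ 0.00393105
Highest score → benign.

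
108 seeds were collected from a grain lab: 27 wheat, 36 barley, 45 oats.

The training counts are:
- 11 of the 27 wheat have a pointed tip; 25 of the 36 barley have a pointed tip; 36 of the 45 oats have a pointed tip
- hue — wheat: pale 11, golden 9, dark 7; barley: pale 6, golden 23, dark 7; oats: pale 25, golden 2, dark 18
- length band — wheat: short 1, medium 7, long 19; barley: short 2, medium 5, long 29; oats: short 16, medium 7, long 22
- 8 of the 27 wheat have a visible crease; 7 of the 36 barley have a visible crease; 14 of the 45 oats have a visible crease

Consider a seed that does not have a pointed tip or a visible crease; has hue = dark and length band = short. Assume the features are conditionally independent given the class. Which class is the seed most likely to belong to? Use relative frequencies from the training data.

oats

wheat: (27/108) × (16/27) × (7/27) × (1/27) × (19/27) ≈ 0.00100105
barley: (36/108) × (11/36) × (7/36) × (2/36) × (29/36) ≈ 0.000886314
oats: (45/108) × (9/45) × (18/45) × (16/45) × (31/45) ≈ 0.00816461
Highest score → oats.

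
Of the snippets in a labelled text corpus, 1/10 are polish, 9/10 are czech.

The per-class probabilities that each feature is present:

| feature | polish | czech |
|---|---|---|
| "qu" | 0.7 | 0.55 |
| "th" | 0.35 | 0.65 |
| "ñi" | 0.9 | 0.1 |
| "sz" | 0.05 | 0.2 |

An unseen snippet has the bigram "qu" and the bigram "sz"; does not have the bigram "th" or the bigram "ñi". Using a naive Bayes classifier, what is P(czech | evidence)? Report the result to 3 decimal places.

polish: 0.1 × 0.7 × (1−0.35) × (1−0.9) × 0.05 = 0.0002275
czech: 0.9 × 0.55 × (1−0.65) × (1−0.1) × 0.2 = 0.031185
P(czech | x) = 0.031185 / 0.0314125 ≈ 0.993

0.993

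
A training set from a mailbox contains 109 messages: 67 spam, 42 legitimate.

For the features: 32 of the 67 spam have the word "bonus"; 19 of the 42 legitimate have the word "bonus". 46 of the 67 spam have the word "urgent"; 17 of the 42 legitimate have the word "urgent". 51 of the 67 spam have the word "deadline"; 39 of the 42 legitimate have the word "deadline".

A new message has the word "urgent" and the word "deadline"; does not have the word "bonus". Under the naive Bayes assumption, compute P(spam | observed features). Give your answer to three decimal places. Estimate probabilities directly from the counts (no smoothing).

0.679

spam: (67/109) × (35/67) × (46/67) × (51/67) ≈ 0.167811
legitimate: (42/109) × (23/42) × (17/42) × (39/42) ≈ 0.0793079
P(spam | x) = 0.167811 / 0.2471189 ≈ 0.679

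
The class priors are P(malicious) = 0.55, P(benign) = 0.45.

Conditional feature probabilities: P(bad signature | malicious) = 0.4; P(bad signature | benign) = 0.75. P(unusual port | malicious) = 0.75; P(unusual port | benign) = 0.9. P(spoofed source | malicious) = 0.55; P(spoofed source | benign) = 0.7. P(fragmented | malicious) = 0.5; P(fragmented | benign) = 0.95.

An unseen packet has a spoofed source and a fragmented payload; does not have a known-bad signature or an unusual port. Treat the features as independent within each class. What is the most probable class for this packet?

malicious

malicious: 0.55 × (1−0.4) × (1−0.75) × 0.55 × 0.5 = 0.0226875
benign: 0.45 × (1−0.75) × (1−0.9) × 0.7 × 0.95 = 0.00748125
Highest score → malicious.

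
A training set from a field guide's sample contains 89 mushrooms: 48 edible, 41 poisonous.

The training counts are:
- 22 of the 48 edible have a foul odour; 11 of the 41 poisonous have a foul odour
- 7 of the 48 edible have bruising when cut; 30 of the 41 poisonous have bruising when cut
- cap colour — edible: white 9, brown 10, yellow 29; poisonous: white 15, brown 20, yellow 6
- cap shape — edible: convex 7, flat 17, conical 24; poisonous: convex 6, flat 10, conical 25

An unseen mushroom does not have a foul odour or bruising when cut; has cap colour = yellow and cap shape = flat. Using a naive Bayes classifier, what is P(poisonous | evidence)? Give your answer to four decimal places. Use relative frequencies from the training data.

edible: (48/89) × (26/48) × (41/48) × (29/48) × (17/48) ≈ 0.0533937
poisonous: (41/89) × (30/41) × (11/41) × (6/41) × (10/41) ≈ 0.00322793
P(poisonous | x) = 0.00322793 / 0.05662163 ≈ 0.0570

0.0570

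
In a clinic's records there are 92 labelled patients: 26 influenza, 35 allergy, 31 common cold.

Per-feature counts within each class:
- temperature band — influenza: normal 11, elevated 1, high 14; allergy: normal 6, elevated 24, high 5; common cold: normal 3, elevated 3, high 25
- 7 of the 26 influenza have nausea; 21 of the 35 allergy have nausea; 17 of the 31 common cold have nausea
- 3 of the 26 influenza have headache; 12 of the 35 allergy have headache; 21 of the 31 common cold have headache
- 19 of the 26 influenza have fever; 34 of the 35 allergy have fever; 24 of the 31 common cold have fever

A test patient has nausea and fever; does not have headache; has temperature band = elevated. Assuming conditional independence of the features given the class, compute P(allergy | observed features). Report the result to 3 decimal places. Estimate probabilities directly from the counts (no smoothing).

0.940

influenza: (26/92) × (1/26) × (7/26) × (23/26) × (19/26) ≈ 0.00189178
allergy: (35/92) × (24/35) × (21/35) × (23/35) × (34/35) ≈ 0.0999184
common cold: (31/92) × (3/31) × (17/31) × (10/31) × (24/31) ≈ 0.0044659
P(allergy | x) = 0.0999184 / 0.10627608 ≈ 0.940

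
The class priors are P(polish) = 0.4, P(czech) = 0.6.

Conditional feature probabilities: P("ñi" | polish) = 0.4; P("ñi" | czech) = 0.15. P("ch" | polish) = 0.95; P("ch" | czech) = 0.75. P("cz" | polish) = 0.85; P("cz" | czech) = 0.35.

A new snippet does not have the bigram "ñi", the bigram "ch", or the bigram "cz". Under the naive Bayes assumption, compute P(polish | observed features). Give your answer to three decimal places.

0.021

polish: 0.4 × (1−0.4) × (1−0.95) × (1−0.85) = 0.0018
czech: 0.6 × (1−0.15) × (1−0.75) × (1−0.35) = 0.082875
P(polish | x) = 0.0018 / 0.084675 ≈ 0.021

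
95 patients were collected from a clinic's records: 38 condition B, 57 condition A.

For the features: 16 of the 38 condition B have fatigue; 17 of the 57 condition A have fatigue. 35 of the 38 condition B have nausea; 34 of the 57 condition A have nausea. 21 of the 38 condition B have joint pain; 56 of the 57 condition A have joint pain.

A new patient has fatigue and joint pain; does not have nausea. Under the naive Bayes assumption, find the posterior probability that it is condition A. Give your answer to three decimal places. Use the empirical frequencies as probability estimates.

0.906

condition B: (38/95) × (16/38) × (3/38) × (21/38) ≈ 0.00734801
condition A: (57/95) × (17/57) × (23/57) × (56/57) ≈ 0.07094
P(condition A | x) = 0.07094 / 0.07828801 ≈ 0.906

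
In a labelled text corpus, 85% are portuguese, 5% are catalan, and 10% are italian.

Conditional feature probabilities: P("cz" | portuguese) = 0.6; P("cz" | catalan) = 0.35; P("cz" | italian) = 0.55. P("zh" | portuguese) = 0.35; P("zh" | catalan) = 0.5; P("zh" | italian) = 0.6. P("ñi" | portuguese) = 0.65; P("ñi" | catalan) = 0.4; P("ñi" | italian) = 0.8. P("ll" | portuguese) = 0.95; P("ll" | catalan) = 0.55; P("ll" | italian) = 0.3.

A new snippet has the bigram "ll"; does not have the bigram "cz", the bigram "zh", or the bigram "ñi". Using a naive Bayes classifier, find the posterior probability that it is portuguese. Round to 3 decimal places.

0.919

portuguese: 0.85 × (1−0.6) × (1−0.35) × (1−0.65) × 0.95 = 0.0734825
catalan: 0.05 × (1−0.35) × (1−0.5) × (1−0.4) × 0.55 = 0.0053625
italian: 0.1 × (1−0.55) × (1−0.6) × (1−0.8) × 0.3 = 0.00108
P(portuguese | x) = 0.0734825 / 0.079925 ≈ 0.919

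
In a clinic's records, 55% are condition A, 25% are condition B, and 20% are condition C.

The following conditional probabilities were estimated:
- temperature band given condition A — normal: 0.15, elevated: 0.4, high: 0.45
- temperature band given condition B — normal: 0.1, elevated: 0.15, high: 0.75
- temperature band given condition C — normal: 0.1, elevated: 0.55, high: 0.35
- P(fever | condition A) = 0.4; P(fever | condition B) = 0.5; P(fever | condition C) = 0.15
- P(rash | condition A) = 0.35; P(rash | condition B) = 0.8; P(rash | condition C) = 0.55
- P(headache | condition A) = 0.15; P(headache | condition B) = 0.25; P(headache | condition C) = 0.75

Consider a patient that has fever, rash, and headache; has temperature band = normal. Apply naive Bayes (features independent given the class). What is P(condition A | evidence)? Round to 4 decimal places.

0.3167

condition A: 0.55 × 0.15 × 0.4 × 0.35 × 0.15 = 0.0017325
condition B: 0.25 × 0.1 × 0.5 × 0.8 × 0.25 = 0.0025
condition C: 0.2 × 0.1 × 0.15 × 0.55 × 0.75 = 0.0012375
P(condition A | x) = 0.0017325 / 0.00547 ≈ 0.3167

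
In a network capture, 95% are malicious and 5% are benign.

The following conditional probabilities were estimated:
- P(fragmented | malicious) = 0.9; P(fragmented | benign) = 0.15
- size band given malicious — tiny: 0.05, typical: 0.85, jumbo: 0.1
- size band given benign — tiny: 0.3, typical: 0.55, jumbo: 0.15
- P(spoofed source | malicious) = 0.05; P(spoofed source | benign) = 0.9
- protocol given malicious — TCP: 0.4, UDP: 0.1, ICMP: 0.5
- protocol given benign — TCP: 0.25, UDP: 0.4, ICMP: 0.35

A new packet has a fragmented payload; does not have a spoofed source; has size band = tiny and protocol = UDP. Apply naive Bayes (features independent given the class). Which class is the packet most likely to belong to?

malicious: 0.95 × 0.9 × 0.05 × (1−0.05) × 0.1 = 0.00406125
benign: 0.05 × 0.15 × 0.3 × (1−0.9) × 0.4 = 0.00009
Highest score → malicious.

malicious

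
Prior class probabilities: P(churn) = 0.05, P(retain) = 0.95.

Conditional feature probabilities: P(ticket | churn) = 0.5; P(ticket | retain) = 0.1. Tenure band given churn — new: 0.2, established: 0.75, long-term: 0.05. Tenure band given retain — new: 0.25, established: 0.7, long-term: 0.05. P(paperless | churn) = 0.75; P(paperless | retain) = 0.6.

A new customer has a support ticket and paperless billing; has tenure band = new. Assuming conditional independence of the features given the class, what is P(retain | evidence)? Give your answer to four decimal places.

0.7917

churn: 0.05 × 0.5 × 0.2 × 0.75 = 0.00375
retain: 0.95 × 0.1 × 0.25 × 0.6 = 0.01425
P(retain | x) = 0.01425 / 0.018 ≈ 0.7917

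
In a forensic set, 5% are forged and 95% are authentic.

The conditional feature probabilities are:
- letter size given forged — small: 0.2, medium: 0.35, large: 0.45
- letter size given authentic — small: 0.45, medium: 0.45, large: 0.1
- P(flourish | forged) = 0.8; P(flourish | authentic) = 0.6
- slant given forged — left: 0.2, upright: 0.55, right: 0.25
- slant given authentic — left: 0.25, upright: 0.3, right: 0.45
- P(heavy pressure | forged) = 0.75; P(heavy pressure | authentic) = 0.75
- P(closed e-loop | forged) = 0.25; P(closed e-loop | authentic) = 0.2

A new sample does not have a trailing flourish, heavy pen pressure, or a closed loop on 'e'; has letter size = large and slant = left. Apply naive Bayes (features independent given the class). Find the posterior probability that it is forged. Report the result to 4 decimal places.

forged: 0.05 × 0.45 × (1−0.8) × 0.2 × (1−0.75) × (1−0.25) = 0.00016875
authentic: 0.95 × 0.1 × (1−0.6) × 0.25 × (1−0.75) × (1−0.2) = 0.0019
P(forged | x) = 0.00016875 / 0.00206875 ≈ 0.0816

0.0816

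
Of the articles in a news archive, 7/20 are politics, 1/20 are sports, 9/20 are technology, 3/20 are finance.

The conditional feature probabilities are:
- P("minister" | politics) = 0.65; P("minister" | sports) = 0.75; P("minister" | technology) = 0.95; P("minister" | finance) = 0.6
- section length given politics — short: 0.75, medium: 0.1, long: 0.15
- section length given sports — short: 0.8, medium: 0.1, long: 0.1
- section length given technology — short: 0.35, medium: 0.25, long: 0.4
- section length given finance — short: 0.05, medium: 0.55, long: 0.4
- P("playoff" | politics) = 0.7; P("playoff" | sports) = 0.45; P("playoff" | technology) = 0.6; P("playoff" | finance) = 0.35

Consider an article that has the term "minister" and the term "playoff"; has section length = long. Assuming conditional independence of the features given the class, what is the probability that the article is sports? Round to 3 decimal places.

politics: 0.35 × 0.65 × 0.15 × 0.7 = 0.0238875
sports: 0.05 × 0.75 × 0.1 × 0.45 = 0.0016875
technology: 0.45 × 0.95 × 0.4 × 0.6 = 0.1026
finance: 0.15 × 0.6 × 0.4 × 0.35 = 0.0126
P(sports | x) = 0.0016875 / 0.140775 ≈ 0.012

0.012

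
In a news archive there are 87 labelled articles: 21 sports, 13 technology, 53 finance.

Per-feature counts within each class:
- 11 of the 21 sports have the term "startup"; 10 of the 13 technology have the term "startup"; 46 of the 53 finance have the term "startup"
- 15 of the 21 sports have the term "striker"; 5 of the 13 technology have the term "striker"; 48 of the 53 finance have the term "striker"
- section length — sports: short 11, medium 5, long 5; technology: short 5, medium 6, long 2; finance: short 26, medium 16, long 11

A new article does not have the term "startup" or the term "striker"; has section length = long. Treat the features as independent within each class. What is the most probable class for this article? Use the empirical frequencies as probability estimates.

sports: (21/87) × (10/21) × (6/21) × (5/21) ≈ 0.00781922
technology: (13/87) × (3/13) × (8/13) × (2/13) ≈ 0.00326464
finance: (53/87) × (7/53) × (5/53) × (11/53) ≈ 0.0015754
Highest score → sports.

sports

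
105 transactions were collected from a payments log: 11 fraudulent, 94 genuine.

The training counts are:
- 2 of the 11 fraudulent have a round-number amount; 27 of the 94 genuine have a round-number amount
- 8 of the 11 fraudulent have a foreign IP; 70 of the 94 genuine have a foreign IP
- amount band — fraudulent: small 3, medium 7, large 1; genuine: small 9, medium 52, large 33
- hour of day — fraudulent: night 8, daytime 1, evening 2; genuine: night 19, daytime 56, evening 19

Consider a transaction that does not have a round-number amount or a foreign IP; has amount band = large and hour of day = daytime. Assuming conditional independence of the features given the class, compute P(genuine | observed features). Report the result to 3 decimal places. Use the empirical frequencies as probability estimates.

0.994

fraudulent: (11/105) × (9/11) × (3/11) × (1/11) × (1/11) ≈ 0.000193195
genuine: (94/105) × (67/94) × (24/94) × (33/94) × (56/94) ≈ 0.0340734
P(genuine | x) = 0.0340734 / 0.034266595 ≈ 0.994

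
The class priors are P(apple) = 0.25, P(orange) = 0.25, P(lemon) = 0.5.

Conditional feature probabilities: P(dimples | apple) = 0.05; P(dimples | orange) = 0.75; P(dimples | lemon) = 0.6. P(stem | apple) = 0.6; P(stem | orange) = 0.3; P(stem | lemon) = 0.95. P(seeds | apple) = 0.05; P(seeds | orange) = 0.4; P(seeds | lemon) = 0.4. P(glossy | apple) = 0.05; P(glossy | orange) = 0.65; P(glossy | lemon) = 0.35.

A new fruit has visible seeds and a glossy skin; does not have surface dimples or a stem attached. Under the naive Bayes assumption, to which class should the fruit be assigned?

apple: 0.25 × (1−0.05) × (1−0.6) × 0.05 × 0.05 = 0.0002375
orange: 0.25 × (1−0.75) × (1−0.3) × 0.4 × 0.65 = 0.011375
lemon: 0.5 × (1−0.6) × (1−0.95) × 0.4 × 0.35 = 0.0014
Highest score → orange.

orange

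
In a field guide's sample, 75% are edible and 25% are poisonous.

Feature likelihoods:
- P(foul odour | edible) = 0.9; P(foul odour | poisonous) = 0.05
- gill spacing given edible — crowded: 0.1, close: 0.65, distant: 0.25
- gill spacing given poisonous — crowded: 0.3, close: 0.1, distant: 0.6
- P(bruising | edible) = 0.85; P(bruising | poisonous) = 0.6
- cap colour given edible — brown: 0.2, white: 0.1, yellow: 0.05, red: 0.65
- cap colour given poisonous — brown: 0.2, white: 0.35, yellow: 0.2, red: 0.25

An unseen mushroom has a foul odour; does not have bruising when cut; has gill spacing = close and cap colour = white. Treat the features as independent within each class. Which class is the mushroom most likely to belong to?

edible: 0.75 × 0.9 × 0.65 × (1−0.85) × 0.1 = 0.00658125
poisonous: 0.25 × 0.05 × 0.1 × (1−0.6) × 0.35 = 0.000175
Highest score → edible.

edible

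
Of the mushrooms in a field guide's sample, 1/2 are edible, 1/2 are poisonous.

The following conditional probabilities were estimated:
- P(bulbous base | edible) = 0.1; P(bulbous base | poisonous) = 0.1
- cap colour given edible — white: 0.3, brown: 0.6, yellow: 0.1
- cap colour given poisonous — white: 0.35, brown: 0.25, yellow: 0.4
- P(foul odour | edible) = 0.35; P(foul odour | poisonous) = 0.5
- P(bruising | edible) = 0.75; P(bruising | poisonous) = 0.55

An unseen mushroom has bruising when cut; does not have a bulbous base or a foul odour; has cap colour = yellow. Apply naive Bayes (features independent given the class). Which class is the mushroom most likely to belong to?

edible: 0.5 × (1−0.1) × 0.1 × (1−0.35) × 0.75 = 0.0219375
poisonous: 0.5 × (1−0.1) × 0.4 × (1−0.5) × 0.55 = 0.0495
Highest score → poisonous.

poisonous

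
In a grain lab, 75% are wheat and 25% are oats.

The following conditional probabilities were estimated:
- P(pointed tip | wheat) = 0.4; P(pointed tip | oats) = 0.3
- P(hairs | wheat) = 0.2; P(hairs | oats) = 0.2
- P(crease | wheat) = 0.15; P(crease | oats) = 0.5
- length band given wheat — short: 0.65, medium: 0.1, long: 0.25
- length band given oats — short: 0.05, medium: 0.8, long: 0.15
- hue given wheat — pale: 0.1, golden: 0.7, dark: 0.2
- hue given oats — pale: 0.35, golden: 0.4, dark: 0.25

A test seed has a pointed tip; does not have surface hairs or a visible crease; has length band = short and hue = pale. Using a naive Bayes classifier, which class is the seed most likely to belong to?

wheat: 0.75 × 0.4 × (1−0.2) × (1−0.15) × 0.65 × 0.1 = 0.01326
oats: 0.25 × 0.3 × (1−0.2) × (1−0.5) × 0.05 × 0.35 = 0.000525
Highest score → wheat.

wheat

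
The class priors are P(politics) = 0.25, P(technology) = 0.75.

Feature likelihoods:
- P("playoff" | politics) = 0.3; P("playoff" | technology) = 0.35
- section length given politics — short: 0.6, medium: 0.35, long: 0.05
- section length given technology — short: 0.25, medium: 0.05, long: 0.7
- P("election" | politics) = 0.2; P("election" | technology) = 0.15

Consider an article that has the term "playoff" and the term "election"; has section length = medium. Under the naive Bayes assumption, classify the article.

politics: 0.25 × 0.3 × 0.35 × 0.2 = 0.00525
technology: 0.75 × 0.35 × 0.05 × 0.15 = 0.00196875
Highest score → politics.

politics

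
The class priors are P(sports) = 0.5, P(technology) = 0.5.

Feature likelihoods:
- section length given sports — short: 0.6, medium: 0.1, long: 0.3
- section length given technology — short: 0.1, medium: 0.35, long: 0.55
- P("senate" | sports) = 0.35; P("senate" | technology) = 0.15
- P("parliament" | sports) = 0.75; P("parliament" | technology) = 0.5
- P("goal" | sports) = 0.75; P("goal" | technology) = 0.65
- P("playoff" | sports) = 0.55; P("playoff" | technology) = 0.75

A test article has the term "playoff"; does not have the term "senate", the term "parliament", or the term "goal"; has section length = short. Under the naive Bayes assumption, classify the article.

sports

sports: 0.5 × 0.6 × (1−0.35) × (1−0.75) × (1−0.75) × 0.55 = 0.006703125
technology: 0.5 × 0.1 × (1−0.15) × (1−0.5) × (1−0.65) × 0.75 = 0.005578125
Highest score → sports.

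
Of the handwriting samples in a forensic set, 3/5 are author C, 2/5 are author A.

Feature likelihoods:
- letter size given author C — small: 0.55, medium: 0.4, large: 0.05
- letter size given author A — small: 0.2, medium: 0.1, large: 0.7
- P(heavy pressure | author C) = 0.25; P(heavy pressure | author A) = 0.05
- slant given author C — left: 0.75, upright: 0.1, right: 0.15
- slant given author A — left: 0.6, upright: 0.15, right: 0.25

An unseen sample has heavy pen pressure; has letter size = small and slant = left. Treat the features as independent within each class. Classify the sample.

author C: 0.6 × 0.55 × 0.25 × 0.75 = 0.061875
author A: 0.4 × 0.2 × 0.05 × 0.6 = 0.0024
Highest score → author C.

author C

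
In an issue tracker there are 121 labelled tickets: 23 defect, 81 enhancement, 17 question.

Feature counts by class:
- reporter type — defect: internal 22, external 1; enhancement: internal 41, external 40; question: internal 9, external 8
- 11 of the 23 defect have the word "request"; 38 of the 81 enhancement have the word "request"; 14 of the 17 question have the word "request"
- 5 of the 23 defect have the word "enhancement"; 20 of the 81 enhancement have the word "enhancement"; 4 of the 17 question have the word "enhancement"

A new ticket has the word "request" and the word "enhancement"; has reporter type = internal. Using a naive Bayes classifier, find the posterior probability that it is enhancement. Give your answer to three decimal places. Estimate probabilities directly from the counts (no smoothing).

0.541

defect: (23/121) × (22/23) × (11/23) × (5/23) ≈ 0.0189036
enhancement: (81/121) × (41/81) × (38/81) × (20/81) ≈ 0.0392502
question: (17/121) × (9/17) × (14/17) × (4/17) ≈ 0.0144128
P(enhancement | x) = 0.0392502 / 0.0725666 ≈ 0.541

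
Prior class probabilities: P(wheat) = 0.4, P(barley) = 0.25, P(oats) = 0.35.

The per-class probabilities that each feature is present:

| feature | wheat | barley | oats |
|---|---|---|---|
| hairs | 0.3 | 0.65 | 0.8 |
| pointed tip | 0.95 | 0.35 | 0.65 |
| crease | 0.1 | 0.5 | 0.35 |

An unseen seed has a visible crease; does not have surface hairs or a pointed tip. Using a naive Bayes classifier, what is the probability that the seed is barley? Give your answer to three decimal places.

wheat: 0.4 × (1−0.3) × (1−0.95) × 0.1 = 0.0014
barley: 0.25 × (1−0.65) × (1−0.35) × 0.5 = 0.0284375
oats: 0.35 × (1−0.8) × (1−0.65) × 0.35 = 0.008575
P(barley | x) = 0.0284375 / 0.0384125 ≈ 0.740

0.740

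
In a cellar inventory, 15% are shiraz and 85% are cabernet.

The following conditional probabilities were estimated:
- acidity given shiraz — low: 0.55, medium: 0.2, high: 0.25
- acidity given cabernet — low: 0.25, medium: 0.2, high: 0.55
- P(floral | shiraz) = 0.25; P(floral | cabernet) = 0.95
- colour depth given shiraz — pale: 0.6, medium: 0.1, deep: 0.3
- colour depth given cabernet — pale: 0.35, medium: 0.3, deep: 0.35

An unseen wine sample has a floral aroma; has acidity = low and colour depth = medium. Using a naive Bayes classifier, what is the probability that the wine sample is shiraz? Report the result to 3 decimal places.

shiraz: 0.15 × 0.55 × 0.25 × 0.1 = 0.0020625
cabernet: 0.85 × 0.25 × 0.95 × 0.3 = 0.0605625
P(shiraz | x) = 0.0020625 / 0.062625 ≈ 0.033

0.033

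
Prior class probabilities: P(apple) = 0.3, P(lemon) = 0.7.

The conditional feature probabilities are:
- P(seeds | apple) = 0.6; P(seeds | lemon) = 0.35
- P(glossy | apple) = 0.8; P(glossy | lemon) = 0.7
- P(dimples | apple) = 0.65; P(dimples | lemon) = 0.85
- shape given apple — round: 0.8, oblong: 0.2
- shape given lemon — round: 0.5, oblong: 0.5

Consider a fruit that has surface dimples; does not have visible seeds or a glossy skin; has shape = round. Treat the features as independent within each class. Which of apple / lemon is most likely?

apple: 0.3 × (1−0.6) × (1−0.8) × 0.65 × 0.8 = 0.01248
lemon: 0.7 × (1−0.35) × (1−0.7) × 0.85 × 0.5 = 0.0580125
Highest score → lemon.

lemon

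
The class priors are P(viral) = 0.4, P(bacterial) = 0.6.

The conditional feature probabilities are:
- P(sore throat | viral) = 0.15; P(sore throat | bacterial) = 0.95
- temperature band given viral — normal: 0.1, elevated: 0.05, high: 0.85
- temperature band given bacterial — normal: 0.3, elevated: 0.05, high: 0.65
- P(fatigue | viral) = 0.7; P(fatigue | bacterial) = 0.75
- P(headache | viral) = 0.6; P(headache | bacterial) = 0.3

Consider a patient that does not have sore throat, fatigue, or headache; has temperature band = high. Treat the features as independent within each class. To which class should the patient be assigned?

viral

viral: 0.4 × (1−0.15) × 0.85 × (1−0.7) × (1−0.6) = 0.03468
bacterial: 0.6 × (1−0.95) × 0.65 × (1−0.75) × (1−0.3) = 0.0034125
Highest score → viral.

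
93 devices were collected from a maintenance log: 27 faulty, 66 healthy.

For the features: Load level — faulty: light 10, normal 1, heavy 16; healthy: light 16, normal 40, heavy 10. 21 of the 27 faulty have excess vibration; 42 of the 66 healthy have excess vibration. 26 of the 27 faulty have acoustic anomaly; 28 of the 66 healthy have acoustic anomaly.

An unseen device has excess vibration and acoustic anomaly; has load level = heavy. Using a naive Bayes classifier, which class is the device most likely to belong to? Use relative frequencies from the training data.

faulty: (27/93) × (16/27) × (21/27) × (26/27) ≈ 0.128855
healthy: (66/93) × (10/66) × (42/66) × (28/66) ≈ 0.0290293
Highest score → faulty.

faulty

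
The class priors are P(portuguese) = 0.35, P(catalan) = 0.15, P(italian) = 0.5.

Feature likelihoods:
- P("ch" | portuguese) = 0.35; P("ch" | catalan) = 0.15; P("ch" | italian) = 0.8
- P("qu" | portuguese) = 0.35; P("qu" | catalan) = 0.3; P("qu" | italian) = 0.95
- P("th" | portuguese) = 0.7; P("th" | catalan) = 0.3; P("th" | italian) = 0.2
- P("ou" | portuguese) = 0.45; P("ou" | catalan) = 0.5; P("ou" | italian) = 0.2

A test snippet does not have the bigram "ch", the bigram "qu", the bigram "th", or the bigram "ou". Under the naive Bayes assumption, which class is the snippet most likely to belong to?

portuguese: 0.35 × (1−0.35) × (1−0.35) × (1−0.7) × (1−0.45) = 0.024399375
catalan: 0.15 × (1−0.15) × (1−0.3) × (1−0.3) × (1−0.5) = 0.0312375
italian: 0.5 × (1−0.8) × (1−0.95) × (1−0.2) × (1−0.2) = 0.0032
Highest score → catalan.

catalan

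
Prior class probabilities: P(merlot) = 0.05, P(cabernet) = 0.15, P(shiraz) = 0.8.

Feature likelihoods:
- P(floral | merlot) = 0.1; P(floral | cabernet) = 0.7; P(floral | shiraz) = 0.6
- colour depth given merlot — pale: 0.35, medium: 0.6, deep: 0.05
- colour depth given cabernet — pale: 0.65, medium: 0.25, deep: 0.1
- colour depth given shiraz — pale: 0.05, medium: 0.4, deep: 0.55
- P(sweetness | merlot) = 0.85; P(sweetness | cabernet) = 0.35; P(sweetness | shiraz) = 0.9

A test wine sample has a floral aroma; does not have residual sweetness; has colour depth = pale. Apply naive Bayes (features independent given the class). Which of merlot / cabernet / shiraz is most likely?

merlot: 0.05 × 0.1 × 0.35 × (1−0.85) = 0.0002625
cabernet: 0.15 × 0.7 × 0.65 × (1−0.35) = 0.0443625
shiraz: 0.8 × 0.6 × 0.05 × (1−0.9) = 0.0024
Highest score → cabernet.

cabernet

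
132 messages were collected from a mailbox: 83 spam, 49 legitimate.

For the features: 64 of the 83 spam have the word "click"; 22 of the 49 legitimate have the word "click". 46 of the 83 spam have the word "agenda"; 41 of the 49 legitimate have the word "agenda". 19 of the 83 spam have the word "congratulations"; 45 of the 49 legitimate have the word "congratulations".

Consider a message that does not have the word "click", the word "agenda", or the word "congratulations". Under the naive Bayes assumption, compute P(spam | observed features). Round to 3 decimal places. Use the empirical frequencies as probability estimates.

0.948

spam: (83/132) × (19/83) × (37/83) × (64/83) ≈ 0.0494772
legitimate: (49/132) × (27/49) × (8/49) × (4/49) ≈ 0.00272614
P(spam | x) = 0.0494772 / 0.05220334 ≈ 0.948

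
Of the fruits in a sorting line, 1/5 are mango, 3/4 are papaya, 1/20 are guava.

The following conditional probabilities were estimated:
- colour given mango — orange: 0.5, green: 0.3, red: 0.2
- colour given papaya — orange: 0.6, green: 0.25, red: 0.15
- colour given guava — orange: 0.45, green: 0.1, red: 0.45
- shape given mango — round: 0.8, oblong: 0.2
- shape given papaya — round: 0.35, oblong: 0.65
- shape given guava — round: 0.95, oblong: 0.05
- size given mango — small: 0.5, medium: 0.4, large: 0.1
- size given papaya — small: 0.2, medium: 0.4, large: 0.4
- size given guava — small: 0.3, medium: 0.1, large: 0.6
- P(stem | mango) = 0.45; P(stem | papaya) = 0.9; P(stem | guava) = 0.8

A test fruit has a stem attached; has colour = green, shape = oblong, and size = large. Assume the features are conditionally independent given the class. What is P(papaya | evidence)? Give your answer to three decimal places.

0.985

mango: 0.2 × 0.3 × 0.2 × 0.1 × 0.45 = 0.00054
papaya: 0.75 × 0.25 × 0.65 × 0.4 × 0.9 = 0.043875
guava: 0.05 × 0.1 × 0.05 × 0.6 × 0.8 = 0.00012
P(papaya | x) = 0.043875 / 0.044535 ≈ 0.985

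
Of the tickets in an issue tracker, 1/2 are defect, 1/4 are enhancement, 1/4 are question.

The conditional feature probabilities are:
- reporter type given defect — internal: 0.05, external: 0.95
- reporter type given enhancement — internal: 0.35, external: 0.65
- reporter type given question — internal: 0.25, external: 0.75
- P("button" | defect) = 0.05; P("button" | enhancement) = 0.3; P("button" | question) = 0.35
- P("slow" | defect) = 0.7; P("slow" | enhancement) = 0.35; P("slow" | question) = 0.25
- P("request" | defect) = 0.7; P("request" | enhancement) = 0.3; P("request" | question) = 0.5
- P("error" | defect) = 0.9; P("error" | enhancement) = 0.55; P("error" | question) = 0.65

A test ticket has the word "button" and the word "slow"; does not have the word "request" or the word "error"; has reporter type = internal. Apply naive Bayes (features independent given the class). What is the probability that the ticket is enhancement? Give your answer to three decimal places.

defect: 0.5 × 0.05 × 0.05 × 0.7 × (1−0.7) × (1−0.9) = 0.00002625
enhancement: 0.25 × 0.35 × 0.3 × 0.35 × (1−0.3) × (1−0.55) = 0.0028940625
question: 0.25 × 0.25 × 0.35 × 0.25 × (1−0.5) × (1−0.65) = 0.00095703125
P(enhancement | x) = 0.0028940625 / 0.00387734375 ≈ 0.746

0.746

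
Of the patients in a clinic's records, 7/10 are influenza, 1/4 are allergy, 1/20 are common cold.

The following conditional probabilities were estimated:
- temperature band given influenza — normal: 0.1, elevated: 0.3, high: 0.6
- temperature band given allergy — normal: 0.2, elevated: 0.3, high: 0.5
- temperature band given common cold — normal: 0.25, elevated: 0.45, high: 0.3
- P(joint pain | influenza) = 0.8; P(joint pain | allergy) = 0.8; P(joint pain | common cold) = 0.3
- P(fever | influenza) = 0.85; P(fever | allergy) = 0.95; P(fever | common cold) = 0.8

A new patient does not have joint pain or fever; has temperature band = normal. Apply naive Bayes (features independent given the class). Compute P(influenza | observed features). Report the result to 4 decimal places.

influenza: 0.7 × 0.1 × (1−0.8) × (1−0.85) = 0.0021
allergy: 0.25 × 0.2 × (1−0.8) × (1−0.95) = 0.0005
common cold: 0.05 × 0.25 × (1−0.3) × (1−0.8) = 0.00175
P(influenza | x) = 0.0021 / 0.00435 ≈ 0.4828

0.4828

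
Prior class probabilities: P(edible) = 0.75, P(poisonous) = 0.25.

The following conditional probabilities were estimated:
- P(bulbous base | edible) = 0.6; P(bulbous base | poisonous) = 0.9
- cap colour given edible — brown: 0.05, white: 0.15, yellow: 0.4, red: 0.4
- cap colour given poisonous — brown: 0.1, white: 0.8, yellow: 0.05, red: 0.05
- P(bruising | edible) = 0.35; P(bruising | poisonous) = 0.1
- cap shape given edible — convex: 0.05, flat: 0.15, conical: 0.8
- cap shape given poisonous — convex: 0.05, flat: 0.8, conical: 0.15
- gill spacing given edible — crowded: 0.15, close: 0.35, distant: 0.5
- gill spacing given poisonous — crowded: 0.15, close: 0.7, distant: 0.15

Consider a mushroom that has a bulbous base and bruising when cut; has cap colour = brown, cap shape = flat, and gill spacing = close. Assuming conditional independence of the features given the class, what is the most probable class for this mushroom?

edible: 0.75 × 0.6 × 0.05 × 0.35 × 0.15 × 0.35 = 0.0004134375
poisonous: 0.25 × 0.9 × 0.1 × 0.1 × 0.8 × 0.7 = 0.00126
Highest score → poisonous.

poisonous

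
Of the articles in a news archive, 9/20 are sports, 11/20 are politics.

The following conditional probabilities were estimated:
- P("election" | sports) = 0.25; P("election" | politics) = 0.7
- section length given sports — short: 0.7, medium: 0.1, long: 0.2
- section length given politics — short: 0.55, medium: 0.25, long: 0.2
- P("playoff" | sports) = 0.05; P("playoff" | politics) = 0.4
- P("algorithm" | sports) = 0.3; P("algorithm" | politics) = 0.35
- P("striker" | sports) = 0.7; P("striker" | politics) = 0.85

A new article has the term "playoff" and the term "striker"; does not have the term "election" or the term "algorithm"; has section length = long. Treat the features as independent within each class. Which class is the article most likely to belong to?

sports: 0.45 × (1−0.25) × 0.2 × 0.05 × (1−0.3) × 0.7 = 0.00165375
politics: 0.55 × (1−0.7) × 0.2 × 0.4 × (1−0.35) × 0.85 = 0.007293
Highest score → politics.

politics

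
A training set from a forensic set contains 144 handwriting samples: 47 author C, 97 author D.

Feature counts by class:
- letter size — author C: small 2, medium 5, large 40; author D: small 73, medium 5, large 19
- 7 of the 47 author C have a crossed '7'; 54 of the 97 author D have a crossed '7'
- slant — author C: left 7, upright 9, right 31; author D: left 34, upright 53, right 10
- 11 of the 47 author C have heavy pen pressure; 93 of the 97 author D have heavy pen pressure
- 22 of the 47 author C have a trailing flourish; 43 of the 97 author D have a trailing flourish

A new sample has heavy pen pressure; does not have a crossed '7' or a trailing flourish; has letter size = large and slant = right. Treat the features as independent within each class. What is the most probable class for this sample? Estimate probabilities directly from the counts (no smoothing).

author C

author C: (47/144) × (40/47) × (40/47) × (31/47) × (11/47) × (25/47) ≈ 0.0194116
author D: (97/144) × (19/97) × (43/97) × (10/97) × (93/97) × (54/97) ≈ 0.00321847
Highest score → author C.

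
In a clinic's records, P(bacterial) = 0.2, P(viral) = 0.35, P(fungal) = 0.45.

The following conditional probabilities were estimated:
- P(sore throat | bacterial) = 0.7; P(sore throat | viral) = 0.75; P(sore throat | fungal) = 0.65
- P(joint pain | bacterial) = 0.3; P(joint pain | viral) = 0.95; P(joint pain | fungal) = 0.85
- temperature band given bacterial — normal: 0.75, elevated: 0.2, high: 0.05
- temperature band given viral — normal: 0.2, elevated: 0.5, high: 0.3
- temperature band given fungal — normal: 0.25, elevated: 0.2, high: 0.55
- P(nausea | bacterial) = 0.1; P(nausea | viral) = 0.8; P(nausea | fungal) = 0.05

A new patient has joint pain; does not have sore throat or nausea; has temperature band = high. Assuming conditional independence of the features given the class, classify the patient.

bacterial: 0.2 × (1−0.7) × 0.3 × 0.05 × (1−0.1) = 0.00081
viral: 0.35 × (1−0.75) × 0.95 × 0.3 × (1−0.8) = 0.0049875
fungal: 0.45 × (1−0.65) × 0.85 × 0.55 × (1−0.05) = 0.0699496875
Highest score → fungal.

fungal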